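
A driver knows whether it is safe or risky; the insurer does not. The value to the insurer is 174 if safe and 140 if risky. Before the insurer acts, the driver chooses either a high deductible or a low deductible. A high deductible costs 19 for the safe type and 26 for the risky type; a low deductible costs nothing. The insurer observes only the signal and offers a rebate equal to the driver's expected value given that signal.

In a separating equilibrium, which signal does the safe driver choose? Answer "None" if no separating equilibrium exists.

None

Try safe → high deductible, risky → low deductible:
  If types separate, high deductible earns payment 174 and low deductible earns 140.
  Safe: high deductible gives 174 − 19 = 155; low deductible gives 140 − 0 = 140. No deviation. ✓
  Risky: low deductible gives 140 − 0 = 140; high deductible gives 174 − 26 = 148. Would deviate. ✗
Try safe → low deductible, risky → high deductible:
  If types separate, low deductible earns payment 174 and high deductible earns 140.
  Safe: low deductible gives 174 − 0 = 174; high deductible gives 140 − 19 = 121. No deviation. ✓
  Risky: high deductible gives 140 − 26 = 114; low deductible gives 174 − 0 = 174. Would deviate. ✗
Neither assignment is incentive-compatible.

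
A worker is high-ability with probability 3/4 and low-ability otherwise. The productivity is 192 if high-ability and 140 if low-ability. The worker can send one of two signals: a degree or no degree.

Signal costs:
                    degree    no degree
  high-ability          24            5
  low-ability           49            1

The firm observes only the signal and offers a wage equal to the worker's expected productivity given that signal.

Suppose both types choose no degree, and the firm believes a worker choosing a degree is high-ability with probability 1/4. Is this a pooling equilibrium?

Yes

At the pooled signal (no degree) the firm holds the prior 3/4 and pays 3/4·192 + 1/4·140 = 179. Off-path (degree) belief 1/4 gives 1/4·192 + 3/4·140 = 153.
High-ability: no degree gives 179 − 5 = 174; degree gives 153 − 24 = 129. Stays. ✓
Low-ability: no degree gives 179 − 1 = 178; degree gives 153 − 49 = 104. Stays. ✓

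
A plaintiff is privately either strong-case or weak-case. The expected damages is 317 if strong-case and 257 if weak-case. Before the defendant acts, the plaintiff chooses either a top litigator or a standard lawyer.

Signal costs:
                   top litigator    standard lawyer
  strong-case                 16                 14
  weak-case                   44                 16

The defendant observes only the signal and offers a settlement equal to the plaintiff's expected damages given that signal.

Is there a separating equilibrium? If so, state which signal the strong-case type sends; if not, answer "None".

Try strong-case → top litigator, weak-case → standard lawyer:
  If types separate, top litigator earns payment 317 and standard lawyer earns 257.
  Strong-case: top litigator gives 317 − 16 = 301; standard lawyer gives 257 − 14 = 243. No deviation. ✓
  Weak-case: standard lawyer gives 257 − 16 = 241; top litigator gives 317 − 44 = 273. Would deviate. ✗
Try strong-case → standard lawyer, weak-case → top litigator:
  If types separate, standard lawyer earns payment 317 and top litigator earns 257.
  Strong-case: standard lawyer gives 317 − 14 = 303; top litigator gives 257 − 16 = 241. No deviation. ✓
  Weak-case: top litigator gives 257 − 44 = 213; standard lawyer gives 317 − 16 = 301. Would deviate. ✗
Neither assignment is incentive-compatible.

None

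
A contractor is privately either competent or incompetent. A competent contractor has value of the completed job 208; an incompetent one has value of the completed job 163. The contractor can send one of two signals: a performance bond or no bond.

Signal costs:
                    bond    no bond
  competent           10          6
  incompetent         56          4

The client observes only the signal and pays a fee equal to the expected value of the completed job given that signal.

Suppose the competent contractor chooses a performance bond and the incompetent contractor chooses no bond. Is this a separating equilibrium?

Yes

Under separation the client infers type exactly: bond → competent (pays 208), no bond → incompetent (pays 163).
Competent: bond gives 208 − 10 = 198; no bond gives 163 − 6 = 157. No deviation. ✓
Incompetent: no bond gives 163 − 4 = 159; bond gives 208 − 56 = 152. No deviation. ✓
Neither type gains from mimicking the other.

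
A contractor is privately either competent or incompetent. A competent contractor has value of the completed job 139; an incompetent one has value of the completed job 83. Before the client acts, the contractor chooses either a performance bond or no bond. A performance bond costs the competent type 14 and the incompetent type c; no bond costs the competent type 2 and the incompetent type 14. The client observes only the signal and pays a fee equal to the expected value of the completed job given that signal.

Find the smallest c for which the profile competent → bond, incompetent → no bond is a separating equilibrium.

Under separation: bond → competent (pays 139); no bond → incompetent (pays 83).
Competent: 139 − 14 = 125 ≥ 83 − 2 = 81. Holds regardless of c. ✓
Incompetent: 83 − 14 ≥ 139 − c, so c ≥ 139 − 69 = 70.

70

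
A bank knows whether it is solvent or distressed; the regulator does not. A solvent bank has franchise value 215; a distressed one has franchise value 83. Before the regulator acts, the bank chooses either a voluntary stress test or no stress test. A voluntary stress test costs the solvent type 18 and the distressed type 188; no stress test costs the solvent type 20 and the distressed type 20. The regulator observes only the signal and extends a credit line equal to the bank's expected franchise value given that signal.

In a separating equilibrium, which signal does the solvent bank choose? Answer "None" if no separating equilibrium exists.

Try solvent → stress test, distressed → no stress test:
  Under separation the regulator infers type exactly: stress test → solvent (pays 215), no stress test → distressed (pays 83).
  Solvent: stress test gives 215 − 18 = 197; no stress test gives 83 − 20 = 63. No deviation. ✓
  Distressed: no stress test gives 83 − 20 = 63; stress test gives 215 − 188 = 27. No deviation. ✓
Both hold — the solvent type sends stress test.

stress test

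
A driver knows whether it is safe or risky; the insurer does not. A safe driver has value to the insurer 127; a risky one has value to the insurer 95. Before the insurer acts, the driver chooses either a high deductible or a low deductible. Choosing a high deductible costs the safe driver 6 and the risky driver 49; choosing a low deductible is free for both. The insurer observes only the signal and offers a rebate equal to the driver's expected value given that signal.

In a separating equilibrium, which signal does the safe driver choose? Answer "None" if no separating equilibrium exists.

Try safe → high deductible, risky → low deductible:
  Under separation the insurer infers type exactly: high deductible → safe (pays 127), low deductible → risky (pays 95).
  Safe: high deductible gives 127 − 6 = 121; low deductible gives 95 − 0 = 95. No deviation. ✓
  Risky: low deductible gives 95 − 0 = 95; high deductible gives 127 − 49 = 78. No deviation. ✓
Both hold — the safe type sends high deductible.

high deductible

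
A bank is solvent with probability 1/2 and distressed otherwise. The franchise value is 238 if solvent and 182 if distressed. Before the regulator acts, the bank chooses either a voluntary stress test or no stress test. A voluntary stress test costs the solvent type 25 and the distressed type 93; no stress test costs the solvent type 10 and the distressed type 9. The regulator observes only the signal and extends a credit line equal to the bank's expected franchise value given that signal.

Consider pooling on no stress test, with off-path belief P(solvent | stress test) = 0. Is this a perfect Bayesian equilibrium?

On the equilibrium path (no stress test) the regulator holds the prior 1/2 and pays 1/2·238 + 1/2·182 = 210. Off-path (stress test) belief 0 gives 0·238 + 1·182 = 182.
Solvent: no stress test gives 210 − 10 = 200; stress test gives 182 − 25 = 157. Stays. ✓
Distressed: no stress test gives 210 − 9 = 201; stress test gives 182 − 93 = 89. Stays. ✓
Beliefs are Bayes-consistent on-path and both types best-respond.

Yes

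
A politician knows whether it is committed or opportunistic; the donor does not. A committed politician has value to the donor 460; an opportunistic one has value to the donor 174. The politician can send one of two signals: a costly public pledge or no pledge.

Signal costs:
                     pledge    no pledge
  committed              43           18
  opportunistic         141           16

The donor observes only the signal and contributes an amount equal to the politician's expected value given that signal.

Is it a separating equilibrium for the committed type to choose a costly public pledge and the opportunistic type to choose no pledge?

Under separation the donor infers type exactly: pledge → committed (pays 460), no pledge → opportunistic (pays 174).
Committed: pledge gives 460 − 43 = 417; no pledge gives 174 − 18 = 156. No deviation. ✓
Opportunistic: no pledge gives 174 − 16 = 158; pledge gives 460 − 141 = 319. Would deviate. ✗

No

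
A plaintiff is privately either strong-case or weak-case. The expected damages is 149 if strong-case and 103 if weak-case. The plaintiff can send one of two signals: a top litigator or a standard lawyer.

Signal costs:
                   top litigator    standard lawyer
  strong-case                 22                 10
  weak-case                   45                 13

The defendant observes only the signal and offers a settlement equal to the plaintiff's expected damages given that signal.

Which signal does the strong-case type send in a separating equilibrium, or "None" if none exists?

Try strong-case → top litigator, weak-case → standard lawyer:
  If types separate, top litigator earns payment 149 and standard lawyer earns 103.
  Strong-case: top litigator gives 149 − 22 = 127; standard lawyer gives 103 − 10 = 93. No deviation. ✓
  Weak-case: standard lawyer gives 103 − 13 = 90; top litigator gives 149 − 45 = 104. Would deviate. ✗
Try strong-case → standard lawyer, weak-case → top litigator:
  If types separate, standard lawyer earns payment 149 and top litigator earns 103.
  Strong-case: standard lawyer gives 149 − 10 = 139; top litigator gives 103 − 22 = 81. No deviation. ✓
  Weak-case: top litigator gives 103 − 45 = 58; standard lawyer gives 149 − 13 = 136. Would deviate. ✗
Neither assignment is incentive-compatible.

None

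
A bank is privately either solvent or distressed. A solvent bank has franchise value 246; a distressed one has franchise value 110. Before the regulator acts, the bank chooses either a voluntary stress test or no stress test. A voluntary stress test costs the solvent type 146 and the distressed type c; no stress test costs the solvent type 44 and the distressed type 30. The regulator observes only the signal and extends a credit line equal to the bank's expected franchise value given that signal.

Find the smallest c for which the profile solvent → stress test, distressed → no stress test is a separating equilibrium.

166

Under separation: stress test → solvent (pays 246); no stress test → distressed (pays 110).
Solvent: 246 − 146 = 100 ≥ 110 − 44 = 66. Holds regardless of c. ✓
Distressed: 110 − 30 ≥ 246 − c, so c ≥ 246 − 80 = 166.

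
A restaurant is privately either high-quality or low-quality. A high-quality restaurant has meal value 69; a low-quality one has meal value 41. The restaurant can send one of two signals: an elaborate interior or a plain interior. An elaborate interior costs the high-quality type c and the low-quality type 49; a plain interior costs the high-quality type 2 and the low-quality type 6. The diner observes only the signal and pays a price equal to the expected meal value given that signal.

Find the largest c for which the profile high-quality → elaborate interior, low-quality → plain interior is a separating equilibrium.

30

Under separation: elaborate interior → high-quality (pays 69); plain interior → low-quality (pays 41).
Low-quality: 41 − 6 = 35 ≥ 69 − 49 = 20. Holds regardless of c. ✓
High-quality: 69 − c ≥ 41 − 2, so c ≤ 69 − 39 = 30.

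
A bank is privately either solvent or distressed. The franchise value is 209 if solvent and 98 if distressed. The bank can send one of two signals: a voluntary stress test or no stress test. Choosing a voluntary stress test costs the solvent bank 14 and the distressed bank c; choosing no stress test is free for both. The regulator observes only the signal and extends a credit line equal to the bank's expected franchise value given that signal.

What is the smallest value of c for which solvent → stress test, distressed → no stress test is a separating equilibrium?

Under separation: stress test → solvent (pays 209); no stress test → distressed (pays 98).
Solvent: 209 − 14 = 195 ≥ 98 − 0 = 98. Holds regardless of c. ✓
Distressed: 98 − 0 ≥ 209 − c, so c ≥ 209 − 98 = 111.

111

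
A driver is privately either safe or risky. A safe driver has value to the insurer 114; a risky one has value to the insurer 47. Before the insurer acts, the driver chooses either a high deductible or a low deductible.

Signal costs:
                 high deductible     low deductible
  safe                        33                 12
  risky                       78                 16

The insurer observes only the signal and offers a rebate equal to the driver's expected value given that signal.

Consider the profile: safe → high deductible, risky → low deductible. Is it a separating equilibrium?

No

If types separate, high deductible earns payment 114 and low deductible earns 47.
Safe: high deductible gives 114 − 33 = 81; low deductible gives 47 − 12 = 35. No deviation. ✓
Risky: low deductible gives 47 − 16 = 31; high deductible gives 114 − 78 = 36. Would deviate. ✗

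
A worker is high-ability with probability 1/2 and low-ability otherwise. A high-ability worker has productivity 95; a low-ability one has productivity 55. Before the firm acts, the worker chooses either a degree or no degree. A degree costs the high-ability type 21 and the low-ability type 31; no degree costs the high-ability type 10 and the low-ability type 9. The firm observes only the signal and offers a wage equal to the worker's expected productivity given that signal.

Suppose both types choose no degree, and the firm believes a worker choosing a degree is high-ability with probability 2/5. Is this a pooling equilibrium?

At the pooled signal (no degree) the firm holds the prior 1/2 and pays 1/2·95 + 1/2·55 = 75. Off-path (degree) belief 2/5 gives 2/5·95 + 3/5·55 = 71.
High-ability: no degree gives 75 − 10 = 65; degree gives 71 − 21 = 50. Stays. ✓
Low-ability: no degree gives 75 − 9 = 66; degree gives 71 − 31 = 40. Stays. ✓

Yes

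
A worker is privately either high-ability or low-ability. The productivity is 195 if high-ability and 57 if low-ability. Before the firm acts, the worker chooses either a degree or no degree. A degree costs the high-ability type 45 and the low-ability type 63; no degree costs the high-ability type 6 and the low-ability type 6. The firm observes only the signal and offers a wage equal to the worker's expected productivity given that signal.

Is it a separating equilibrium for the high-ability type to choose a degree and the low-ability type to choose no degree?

Under separation the firm infers type exactly: degree → high-ability (pays 195), no degree → low-ability (pays 57).
High-ability: degree gives 195 − 45 = 150; no degree gives 57 − 6 = 51. No deviation. ✓
Low-ability: no degree gives 57 − 6 = 51; degree gives 195 − 63 = 132. Would deviate. ✗

No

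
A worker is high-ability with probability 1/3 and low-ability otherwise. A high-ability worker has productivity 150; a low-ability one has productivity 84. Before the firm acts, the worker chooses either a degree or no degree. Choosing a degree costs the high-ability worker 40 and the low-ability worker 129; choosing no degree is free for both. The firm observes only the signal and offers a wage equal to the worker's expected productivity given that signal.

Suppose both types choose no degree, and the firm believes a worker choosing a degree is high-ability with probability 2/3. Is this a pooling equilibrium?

Yes

On the equilibrium path (no degree) the firm holds the prior 1/3 and pays 1/3·150 + 2/3·84 = 106. Off-path (degree) belief 2/3 gives 2/3·150 + 1/3·84 = 128.
High-ability: no degree gives 106 − 0 = 106; degree gives 128 − 40 = 88. Stays. ✓
Low-ability: no degree gives 106 − 0 = 106; degree gives 128 − 129 = -1. Stays. ✓
Beliefs are Bayes-consistent on-path and both types best-respond.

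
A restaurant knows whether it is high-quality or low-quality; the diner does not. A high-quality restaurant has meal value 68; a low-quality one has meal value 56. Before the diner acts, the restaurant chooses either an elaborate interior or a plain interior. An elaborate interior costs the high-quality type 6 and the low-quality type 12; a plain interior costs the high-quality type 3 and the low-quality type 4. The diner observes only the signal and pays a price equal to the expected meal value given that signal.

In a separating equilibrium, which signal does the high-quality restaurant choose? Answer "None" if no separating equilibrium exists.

Try high-quality → elaborate interior, low-quality → plain interior:
  Under separation the diner infers type exactly: elaborate interior → high-quality (pays 68), plain interior → low-quality (pays 56).
  High-quality: elaborate interior gives 68 − 6 = 62; plain interior gives 56 − 3 = 53. No deviation. ✓
  Low-quality: plain interior gives 56 − 4 = 52; elaborate interior gives 68 − 12 = 56. Would deviate. ✗
Try high-quality → plain interior, low-quality → elaborate interior:
  Under separation the diner infers type exactly: plain interior → high-quality (pays 68), elaborate interior → low-quality (pays 56).
  High-quality: plain interior gives 68 − 3 = 65; elaborate interior gives 56 − 6 = 50. No deviation. ✓
  Low-quality: elaborate interior gives 56 − 12 = 44; plain interior gives 68 − 4 = 64. Would deviate. ✗
Neither assignment is incentive-compatible.

None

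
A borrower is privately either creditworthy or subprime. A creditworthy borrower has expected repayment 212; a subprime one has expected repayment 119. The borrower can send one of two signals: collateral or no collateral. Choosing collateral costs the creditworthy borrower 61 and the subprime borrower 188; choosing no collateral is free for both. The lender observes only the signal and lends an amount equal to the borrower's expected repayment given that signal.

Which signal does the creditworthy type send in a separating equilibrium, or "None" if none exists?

collateral

Try creditworthy → collateral, subprime → no collateral:
  If types separate, collateral earns payment 212 and no collateral earns 119.
  Creditworthy: collateral gives 212 − 61 = 151; no collateral gives 119 − 0 = 119. No deviation. ✓
  Subprime: no collateral gives 119 − 0 = 119; collateral gives 212 − 188 = 24. No deviation. ✓
Both hold — the creditworthy type sends collateral.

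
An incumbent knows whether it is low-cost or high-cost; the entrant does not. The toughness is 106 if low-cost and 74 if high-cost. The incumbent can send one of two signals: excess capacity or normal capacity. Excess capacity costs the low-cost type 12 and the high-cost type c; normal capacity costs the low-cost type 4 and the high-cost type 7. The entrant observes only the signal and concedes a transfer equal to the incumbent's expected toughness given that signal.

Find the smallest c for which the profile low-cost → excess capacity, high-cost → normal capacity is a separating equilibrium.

Under separation: excess capacity → low-cost (pays 106); normal capacity → high-cost (pays 74).
Low-cost: 106 − 12 = 94 ≥ 74 − 4 = 70. Holds regardless of c. ✓
High-cost: 74 − 7 ≥ 106 − c, so c ≥ 106 − 67 = 39.

39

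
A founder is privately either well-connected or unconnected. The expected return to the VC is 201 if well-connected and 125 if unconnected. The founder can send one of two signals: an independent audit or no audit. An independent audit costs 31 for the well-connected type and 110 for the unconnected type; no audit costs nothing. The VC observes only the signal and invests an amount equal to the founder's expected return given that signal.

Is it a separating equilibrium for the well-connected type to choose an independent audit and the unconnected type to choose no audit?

Yes

Under separation the VC infers type exactly: audit → well-connected (pays 201), no audit → unconnected (pays 125).
Well-connected: audit gives 201 − 31 = 170; no audit gives 125 − 0 = 125. No deviation. ✓
Unconnected: no audit gives 125 − 0 = 125; audit gives 201 − 110 = 91. No deviation. ✓
Neither type gains from mimicking the other.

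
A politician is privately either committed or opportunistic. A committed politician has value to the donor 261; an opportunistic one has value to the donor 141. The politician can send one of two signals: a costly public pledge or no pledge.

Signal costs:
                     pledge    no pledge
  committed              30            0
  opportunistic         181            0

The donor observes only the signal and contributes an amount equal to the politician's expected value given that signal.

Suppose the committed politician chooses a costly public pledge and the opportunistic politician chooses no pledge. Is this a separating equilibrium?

If types separate, pledge earns payment 261 and no pledge earns 141.
Committed: pledge gives 261 − 30 = 231; no pledge gives 141 − 0 = 141. No deviation. ✓
Opportunistic: no pledge gives 141 − 0 = 141; pledge gives 261 − 181 = 80. No deviation. ✓
Both incentive constraints hold.

Yes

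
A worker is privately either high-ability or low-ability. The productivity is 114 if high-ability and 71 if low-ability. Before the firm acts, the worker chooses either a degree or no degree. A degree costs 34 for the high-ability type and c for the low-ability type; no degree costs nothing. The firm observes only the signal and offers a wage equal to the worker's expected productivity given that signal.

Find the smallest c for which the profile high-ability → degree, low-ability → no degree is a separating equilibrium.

Under separation: degree → high-ability (pays 114); no degree → low-ability (pays 71).
High-ability: 114 − 34 = 80 ≥ 71 − 0 = 71. Holds regardless of c. ✓
Low-ability: 71 − 0 ≥ 114 − c, so c ≥ 114 − 71 = 43.

43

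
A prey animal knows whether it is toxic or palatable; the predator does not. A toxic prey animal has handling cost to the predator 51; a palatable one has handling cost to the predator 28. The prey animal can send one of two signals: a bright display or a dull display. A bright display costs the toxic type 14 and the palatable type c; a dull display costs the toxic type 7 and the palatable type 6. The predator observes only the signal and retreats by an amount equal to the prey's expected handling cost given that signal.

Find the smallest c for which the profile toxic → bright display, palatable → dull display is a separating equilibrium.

29

Under separation: bright display → toxic (pays 51); dull display → palatable (pays 28).
Toxic: 51 − 14 = 37 ≥ 28 − 7 = 21. Holds regardless of c. ✓
Palatable: 28 − 6 ≥ 51 − c, so c ≥ 51 − 22 = 29.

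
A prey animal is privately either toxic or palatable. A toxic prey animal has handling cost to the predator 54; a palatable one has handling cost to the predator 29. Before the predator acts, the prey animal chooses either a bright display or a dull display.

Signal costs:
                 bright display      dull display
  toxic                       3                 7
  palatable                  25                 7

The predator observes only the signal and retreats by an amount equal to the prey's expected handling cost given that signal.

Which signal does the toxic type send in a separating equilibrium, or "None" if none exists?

Try toxic → bright display, palatable → dull display:
  Under separation the predator infers type exactly: bright display → toxic (pays 54), dull display → palatable (pays 29).
  Toxic: bright display gives 54 − 3 = 51; dull display gives 29 − 7 = 22. No deviation. ✓
  Palatable: dull display gives 29 − 7 = 22; bright display gives 54 − 25 = 29. Would deviate. ✗
Try toxic → dull display, palatable → bright display:
  Under separation the predator infers type exactly: dull display → toxic (pays 54), bright display → palatable (pays 29).
  Toxic: dull display gives 54 − 7 = 47; bright display gives 29 − 3 = 26. No deviation. ✓
  Palatable: bright display gives 29 − 25 = 4; dull display gives 54 − 7 = 47. Would deviate. ✗
Neither assignment is incentive-compatible.

None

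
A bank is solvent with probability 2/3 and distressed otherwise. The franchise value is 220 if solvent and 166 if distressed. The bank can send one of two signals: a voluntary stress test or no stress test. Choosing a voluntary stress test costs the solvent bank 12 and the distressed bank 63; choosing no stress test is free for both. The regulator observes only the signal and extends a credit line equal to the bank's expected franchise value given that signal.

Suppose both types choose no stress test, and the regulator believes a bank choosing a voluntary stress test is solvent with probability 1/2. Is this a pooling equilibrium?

Yes

At the pooled signal (no stress test) the regulator holds the prior 2/3 and pays 2/3·220 + 1/3·166 = 202. Off-path (stress test) belief 1/2 gives 1/2·220 + 1/2·166 = 193.
Solvent: no stress test gives 202 − 0 = 202; stress test gives 193 − 12 = 181. Stays. ✓
Distressed: no stress test gives 202 − 0 = 202; stress test gives 193 − 63 = 130. Stays. ✓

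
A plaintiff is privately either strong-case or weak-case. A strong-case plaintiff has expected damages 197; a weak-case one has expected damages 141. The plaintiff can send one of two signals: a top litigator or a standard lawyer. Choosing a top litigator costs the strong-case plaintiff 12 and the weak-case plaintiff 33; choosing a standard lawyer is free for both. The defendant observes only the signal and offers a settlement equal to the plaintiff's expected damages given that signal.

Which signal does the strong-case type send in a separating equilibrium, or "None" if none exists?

None

Try strong-case → top litigator, weak-case → standard lawyer:
  Under separation the defendant infers type exactly: top litigator → strong-case (pays 197), standard lawyer → weak-case (pays 141).
  Strong-case: top litigator gives 197 − 12 = 185; standard lawyer gives 141 − 0 = 141. No deviation. ✓
  Weak-case: standard lawyer gives 141 − 0 = 141; top litigator gives 197 − 33 = 164. Would deviate. ✗
Try strong-case → standard lawyer, weak-case → top litigator:
  Under separation the defendant infers type exactly: standard lawyer → strong-case (pays 197), top litigator → weak-case (pays 141).
  Strong-case: standard lawyer gives 197 − 0 = 197; top litigator gives 141 − 12 = 129. No deviation. ✓
  Weak-case: top litigator gives 141 − 33 = 108; standard lawyer gives 197 − 0 = 197. Would deviate. ✗
Neither assignment is incentive-compatible.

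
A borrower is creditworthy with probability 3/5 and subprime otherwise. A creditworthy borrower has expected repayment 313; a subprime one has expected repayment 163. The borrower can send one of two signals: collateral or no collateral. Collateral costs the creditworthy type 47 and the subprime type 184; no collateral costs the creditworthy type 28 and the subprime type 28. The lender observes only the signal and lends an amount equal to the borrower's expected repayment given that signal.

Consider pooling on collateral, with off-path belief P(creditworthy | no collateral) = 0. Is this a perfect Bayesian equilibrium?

On the equilibrium path (collateral) the lender holds the prior 3/5 and pays 3/5·313 + 2/5·163 = 253. Off-path (no collateral) belief 0 gives 0·313 + 1·163 = 163.
Creditworthy: collateral gives 253 − 47 = 206; no collateral gives 163 − 28 = 135. Stays. ✓
Subprime: collateral gives 253 − 184 = 69; no collateral gives 163 − 28 = 135. Deviates. ✗

No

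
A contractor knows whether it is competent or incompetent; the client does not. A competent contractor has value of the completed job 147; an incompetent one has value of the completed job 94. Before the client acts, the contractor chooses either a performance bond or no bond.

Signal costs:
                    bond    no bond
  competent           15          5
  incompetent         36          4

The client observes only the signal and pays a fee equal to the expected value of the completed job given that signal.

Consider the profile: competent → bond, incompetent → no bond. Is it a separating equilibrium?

If types separate, bond earns payment 147 and no bond earns 94.
Competent: bond gives 147 − 15 = 132; no bond gives 94 − 5 = 89. No deviation. ✓
Incompetent: no bond gives 94 − 4 = 90; bond gives 147 − 36 = 111. Would deviate. ✗

No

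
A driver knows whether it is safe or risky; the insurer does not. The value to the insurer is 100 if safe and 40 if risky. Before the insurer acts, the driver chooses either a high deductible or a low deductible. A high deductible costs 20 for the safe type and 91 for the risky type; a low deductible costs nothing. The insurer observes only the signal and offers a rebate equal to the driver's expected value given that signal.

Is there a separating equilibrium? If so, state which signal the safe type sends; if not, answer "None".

high deductible

Try safe → high deductible, risky → low deductible:
  Under separation the insurer infers type exactly: high deductible → safe (pays 100), low deductible → risky (pays 40).
  Safe: high deductible gives 100 − 20 = 80; low deductible gives 40 − 0 = 40. No deviation. ✓
  Risky: low deductible gives 40 − 0 = 40; high deductible gives 100 − 91 = 9. No deviation. ✓
Both hold — the safe type sends high deductible.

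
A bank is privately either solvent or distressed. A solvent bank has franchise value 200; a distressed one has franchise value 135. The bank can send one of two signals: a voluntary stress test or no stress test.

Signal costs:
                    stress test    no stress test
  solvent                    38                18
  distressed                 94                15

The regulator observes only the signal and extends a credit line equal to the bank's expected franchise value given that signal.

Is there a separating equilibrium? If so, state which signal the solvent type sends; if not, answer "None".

Try solvent → stress test, distressed → no stress test:
  Under separation the regulator infers type exactly: stress test → solvent (pays 200), no stress test → distressed (pays 135).
  Solvent: stress test gives 200 − 38 = 162; no stress test gives 135 − 18 = 117. No deviation. ✓
  Distressed: no stress test gives 135 − 15 = 120; stress test gives 200 − 94 = 106. No deviation. ✓
Both hold — the solvent type sends stress test.

stress test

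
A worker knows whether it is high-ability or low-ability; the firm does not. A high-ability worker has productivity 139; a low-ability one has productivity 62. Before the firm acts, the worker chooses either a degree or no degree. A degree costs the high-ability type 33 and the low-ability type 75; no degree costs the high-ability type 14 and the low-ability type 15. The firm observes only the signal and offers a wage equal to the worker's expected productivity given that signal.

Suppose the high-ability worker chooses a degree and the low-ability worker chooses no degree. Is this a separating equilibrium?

If types separate, degree earns payment 139 and no degree earns 62.
High-ability: degree gives 139 − 33 = 106; no degree gives 62 − 14 = 48. No deviation. ✓
Low-ability: no degree gives 62 − 15 = 47; degree gives 139 − 75 = 64. Would deviate. ✗

No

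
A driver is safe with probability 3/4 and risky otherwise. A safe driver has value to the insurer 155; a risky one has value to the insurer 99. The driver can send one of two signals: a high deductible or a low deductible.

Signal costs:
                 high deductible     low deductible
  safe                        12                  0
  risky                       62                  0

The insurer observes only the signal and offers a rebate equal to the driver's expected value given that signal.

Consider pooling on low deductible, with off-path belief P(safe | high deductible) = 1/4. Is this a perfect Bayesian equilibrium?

Yes

On the equilibrium path (low deductible) the insurer holds the prior 3/4 and pays 3/4·155 + 1/4·99 = 141. Off-path (high deductible) belief 1/4 gives 1/4·155 + 3/4·99 = 113.
Safe: low deductible gives 141 − 0 = 141; high deductible gives 113 − 12 = 101. Stays. ✓
Risky: low deductible gives 141 − 0 = 141; high deductible gives 113 − 62 = 51. Stays. ✓
Beliefs are Bayes-consistent on-path and both types best-respond.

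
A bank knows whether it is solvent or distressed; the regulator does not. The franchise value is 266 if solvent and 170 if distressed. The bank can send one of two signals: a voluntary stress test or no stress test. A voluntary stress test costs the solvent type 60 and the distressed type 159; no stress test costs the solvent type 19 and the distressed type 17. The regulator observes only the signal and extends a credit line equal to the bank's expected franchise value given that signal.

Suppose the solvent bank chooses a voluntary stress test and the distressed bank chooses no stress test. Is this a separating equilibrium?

If types separate, stress test earns payment 266 and no stress test earns 170.
Solvent: stress test gives 266 − 60 = 206; no stress test gives 170 − 19 = 151. No deviation. ✓
Distressed: no stress test gives 170 − 17 = 153; stress test gives 266 − 159 = 107. No deviation. ✓
Both incentive constraints hold.

Yes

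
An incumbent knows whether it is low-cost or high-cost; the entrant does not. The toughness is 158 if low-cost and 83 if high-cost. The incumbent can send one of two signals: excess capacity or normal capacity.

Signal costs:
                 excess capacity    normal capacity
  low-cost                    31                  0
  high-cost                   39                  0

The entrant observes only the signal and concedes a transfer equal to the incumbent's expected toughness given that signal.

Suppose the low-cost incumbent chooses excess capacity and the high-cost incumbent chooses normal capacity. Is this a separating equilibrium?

If types separate, excess capacity earns payment 158 and normal capacity earns 83.
Low-cost: excess capacity gives 158 − 31 = 127; normal capacity gives 83 − 0 = 83. No deviation. ✓
High-cost: normal capacity gives 83 − 0 = 83; excess capacity gives 158 − 39 = 119. Would deviate. ✗

No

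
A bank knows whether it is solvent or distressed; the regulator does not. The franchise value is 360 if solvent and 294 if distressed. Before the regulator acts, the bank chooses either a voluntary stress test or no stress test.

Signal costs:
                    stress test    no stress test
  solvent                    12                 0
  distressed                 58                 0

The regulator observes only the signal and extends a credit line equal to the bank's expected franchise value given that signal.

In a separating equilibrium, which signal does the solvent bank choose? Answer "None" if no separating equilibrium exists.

Try solvent → stress test, distressed → no stress test:
  If types separate, stress test earns payment 360 and no stress test earns 294.
  Solvent: stress test gives 360 − 12 = 348; no stress test gives 294 − 0 = 294. No deviation. ✓
  Distressed: no stress test gives 294 − 0 = 294; stress test gives 360 − 58 = 302. Would deviate. ✗
Try solvent → no stress test, distressed → stress test:
  If types separate, no stress test earns payment 360 and stress test earns 294.
  Solvent: no stress test gives 360 − 0 = 360; stress test gives 294 − 12 = 282. No deviation. ✓
  Distressed: stress test gives 294 − 58 = 236; no stress test gives 360 − 0 = 360. Would deviate. ✗
Neither assignment is incentive-compatible.

None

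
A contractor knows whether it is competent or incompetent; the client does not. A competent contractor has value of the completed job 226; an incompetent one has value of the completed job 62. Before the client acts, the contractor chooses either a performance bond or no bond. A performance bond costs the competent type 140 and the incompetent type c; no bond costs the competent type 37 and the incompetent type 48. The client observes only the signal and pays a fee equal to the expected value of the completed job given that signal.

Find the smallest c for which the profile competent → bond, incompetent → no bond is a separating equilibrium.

212

Under separation: bond → competent (pays 226); no bond → incompetent (pays 62).
Competent: 226 − 140 = 86 ≥ 62 − 37 = 25. Holds regardless of c. ✓
Incompetent: 62 − 48 ≥ 226 − c, so c ≥ 226 − 14 = 212.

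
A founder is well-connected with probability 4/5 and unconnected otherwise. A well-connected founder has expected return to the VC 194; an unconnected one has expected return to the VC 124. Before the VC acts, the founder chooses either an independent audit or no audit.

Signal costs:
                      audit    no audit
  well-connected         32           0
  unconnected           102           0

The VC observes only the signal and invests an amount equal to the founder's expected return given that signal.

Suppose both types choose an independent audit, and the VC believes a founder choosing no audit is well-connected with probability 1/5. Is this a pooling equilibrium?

No

At the pooled signal (audit) the VC holds the prior 4/5 and pays 4/5·194 + 1/5·124 = 180. Off-path (no audit) belief 1/5 gives 1/5·194 + 4/5·124 = 138.
Well-connected: audit gives 180 − 32 = 148; no audit gives 138 − 0 = 138. Stays. ✓
Unconnected: audit gives 180 − 102 = 78; no audit gives 138 − 0 = 138. Deviates. ✗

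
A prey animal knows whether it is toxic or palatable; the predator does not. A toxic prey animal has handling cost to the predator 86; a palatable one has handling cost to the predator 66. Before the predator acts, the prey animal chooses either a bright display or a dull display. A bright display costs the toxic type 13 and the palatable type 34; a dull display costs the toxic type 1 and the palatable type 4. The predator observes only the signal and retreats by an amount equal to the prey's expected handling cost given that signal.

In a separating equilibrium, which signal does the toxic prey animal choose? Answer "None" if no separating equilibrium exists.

bright display

Try toxic → bright display, palatable → dull display:
  Under separation the predator infers type exactly: bright display → toxic (pays 86), dull display → palatable (pays 66).
  Toxic: bright display gives 86 − 13 = 73; dull display gives 66 − 1 = 65. No deviation. ✓
  Palatable: dull display gives 66 − 4 = 62; bright display gives 86 − 34 = 52. No deviation. ✓
Both hold — the toxic type sends bright display.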